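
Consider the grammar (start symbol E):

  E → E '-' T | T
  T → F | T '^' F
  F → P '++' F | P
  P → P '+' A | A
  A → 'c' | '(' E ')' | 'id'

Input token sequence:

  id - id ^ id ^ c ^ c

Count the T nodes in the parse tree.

[E [E [T [F [P [A id]]]]] - [T [T [T [T [F [P [A id]]]] ^ [F [P [A id]]]] ^ [F [P [A c]]]] ^ [F [P [A c]]]]]

5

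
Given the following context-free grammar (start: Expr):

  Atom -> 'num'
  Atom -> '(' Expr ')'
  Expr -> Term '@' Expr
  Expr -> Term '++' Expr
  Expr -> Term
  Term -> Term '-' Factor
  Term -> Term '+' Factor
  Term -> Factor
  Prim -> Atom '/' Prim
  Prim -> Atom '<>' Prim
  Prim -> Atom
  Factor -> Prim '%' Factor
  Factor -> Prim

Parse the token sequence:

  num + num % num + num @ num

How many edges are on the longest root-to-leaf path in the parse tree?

7

[Expr [Term [Term [Term [Factor [Prim [Atom num]]]] + [Factor [Prim [Atom num]] % [Factor [Prim [Atom num]]]]] + [Factor [Prim [Atom num]]]] @ [Expr [Term [Factor [Prim [Atom num]]]]]]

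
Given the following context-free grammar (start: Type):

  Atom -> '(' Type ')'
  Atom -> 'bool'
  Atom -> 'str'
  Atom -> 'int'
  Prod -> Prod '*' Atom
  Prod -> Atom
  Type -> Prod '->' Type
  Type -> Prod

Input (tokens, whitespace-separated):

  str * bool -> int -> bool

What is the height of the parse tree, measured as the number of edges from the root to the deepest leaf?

[Type [Prod [Prod [Atom str]] * [Atom bool]] -> [Type [Prod [Atom int]] -> [Type [Prod [Atom bool]]]]]

5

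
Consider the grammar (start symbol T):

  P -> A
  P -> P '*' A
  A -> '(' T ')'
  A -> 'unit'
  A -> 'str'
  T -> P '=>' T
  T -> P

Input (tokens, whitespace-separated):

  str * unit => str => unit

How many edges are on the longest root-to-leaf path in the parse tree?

5

[T [P [P [A str]] * [A unit]] => [T [P [A str]] => [T [P [A unit]]]]]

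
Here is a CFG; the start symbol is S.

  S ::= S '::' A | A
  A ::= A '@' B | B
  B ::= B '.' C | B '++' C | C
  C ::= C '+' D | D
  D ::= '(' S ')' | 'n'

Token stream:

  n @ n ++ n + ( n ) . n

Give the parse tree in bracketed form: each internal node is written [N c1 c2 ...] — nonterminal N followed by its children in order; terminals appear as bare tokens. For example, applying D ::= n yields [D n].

[S [A [A [B [C [D n]]]] @ [B [B [B [C [D n]]] ++ [C [C [D n]] + [D ( [S [A [B [C [D n]]]]] )]]] . [C [D n]]]]]

S
A
A @ B
B @ B
C @ B
D @ B
n @ B
n @ B . C
n @ B ++ C . C
n @ C ++ C . C
n @ D ++ C . C
n @ n ++ C . C
n @ n ++ C + D . C
n @ n ++ D + D . C
n @ n ++ n + D . C
n @ n ++ n + ( S ) . C
n @ n ++ n + ( A ) . C
n @ n ++ n + ( B ) . C
n @ n ++ n + ( C ) . C
n @ n ++ n + ( D ) . C
n @ n ++ n + ( n ) . C
n @ n ++ n + ( n ) . D
n @ n ++ n + ( n ) . n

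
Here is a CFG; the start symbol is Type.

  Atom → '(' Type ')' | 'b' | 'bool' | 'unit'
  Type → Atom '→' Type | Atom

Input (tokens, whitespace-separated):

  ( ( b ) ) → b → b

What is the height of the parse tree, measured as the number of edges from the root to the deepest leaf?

6

[Type [Atom ( [Type [Atom ( [Type [Atom b]] )]] )] → [Type [Atom b] → [Type [Atom b]]]]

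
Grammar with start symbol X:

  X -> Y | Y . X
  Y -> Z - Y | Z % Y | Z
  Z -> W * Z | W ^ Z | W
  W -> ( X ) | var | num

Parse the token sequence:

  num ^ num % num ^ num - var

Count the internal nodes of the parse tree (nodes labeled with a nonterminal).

14

[X [Y [Z [W num] ^ [Z [W num]]] % [Y [Z [W num] ^ [Z [W num]]] - [Y [Z [W var]]]]]]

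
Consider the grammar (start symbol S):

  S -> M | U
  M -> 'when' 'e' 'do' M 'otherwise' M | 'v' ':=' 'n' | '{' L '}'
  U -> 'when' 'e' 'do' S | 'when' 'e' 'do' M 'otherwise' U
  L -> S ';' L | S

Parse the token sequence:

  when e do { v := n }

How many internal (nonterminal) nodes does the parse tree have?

[S [U when e do [S [M { [L [S [M v := n]]] }]]]]

7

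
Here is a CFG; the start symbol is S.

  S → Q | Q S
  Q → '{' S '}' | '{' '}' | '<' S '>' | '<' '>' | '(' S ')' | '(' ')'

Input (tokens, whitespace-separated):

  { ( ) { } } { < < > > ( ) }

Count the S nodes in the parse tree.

[S [Q { [S [Q ( )] [S [Q { }]]] }] [S [Q { [S [Q < [S [Q < >]] >] [S [Q ( )]]] }]]]

7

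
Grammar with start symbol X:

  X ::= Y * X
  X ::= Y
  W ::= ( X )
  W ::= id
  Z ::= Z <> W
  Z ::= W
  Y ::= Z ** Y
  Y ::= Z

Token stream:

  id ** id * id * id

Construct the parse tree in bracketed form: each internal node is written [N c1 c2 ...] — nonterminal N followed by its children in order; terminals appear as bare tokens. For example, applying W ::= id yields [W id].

[X [Y [Z [W id]] ** [Y [Z [W id]]]] * [X [Y [Z [W id]]] * [X [Y [Z [W id]]]]]]

X
Y * X
Z ** Y * X
W ** Y * X
id ** Y * X
id ** Z * X
id ** W * X
id ** id * X
id ** id * Y * X
id ** id * Z * X
id ** id * W * X
id ** id * id * X
id ** id * id * Y
id ** id * id * Z
id ** id * id * W
id ** id * id * id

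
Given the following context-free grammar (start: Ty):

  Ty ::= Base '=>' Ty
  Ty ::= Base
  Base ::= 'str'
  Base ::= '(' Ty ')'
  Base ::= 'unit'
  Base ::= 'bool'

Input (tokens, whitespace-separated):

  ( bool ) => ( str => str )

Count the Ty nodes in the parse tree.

5

[Ty [Base ( [Ty [Base bool]] )] => [Ty [Base ( [Ty [Base str] => [Ty [Base str]]] )]]]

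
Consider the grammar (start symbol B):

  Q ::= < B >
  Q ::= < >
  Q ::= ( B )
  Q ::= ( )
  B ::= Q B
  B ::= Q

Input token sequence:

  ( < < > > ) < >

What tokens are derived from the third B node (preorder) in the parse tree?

< >

[B [Q ( [B [Q < [B [Q < >]] >]] )] [B [Q < >]]]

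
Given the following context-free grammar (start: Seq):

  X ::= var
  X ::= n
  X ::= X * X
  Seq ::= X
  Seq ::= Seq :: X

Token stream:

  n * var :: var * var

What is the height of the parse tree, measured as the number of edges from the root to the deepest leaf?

4

[Seq [Seq [X [X n] * [X var]]] :: [X [X var] * [X var]]]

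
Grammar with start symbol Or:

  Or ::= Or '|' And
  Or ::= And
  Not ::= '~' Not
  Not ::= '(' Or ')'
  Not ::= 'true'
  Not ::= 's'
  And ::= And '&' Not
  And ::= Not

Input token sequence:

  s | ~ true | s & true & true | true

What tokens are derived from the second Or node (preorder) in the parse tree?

[Or [Or [Or [Or [And [Not s]]] | [And [Not ~ [Not true]]]] | [And [And [And [Not s]] & [Not true]] & [Not true]]] | [And [Not true]]]

s | ~ true | s & true & true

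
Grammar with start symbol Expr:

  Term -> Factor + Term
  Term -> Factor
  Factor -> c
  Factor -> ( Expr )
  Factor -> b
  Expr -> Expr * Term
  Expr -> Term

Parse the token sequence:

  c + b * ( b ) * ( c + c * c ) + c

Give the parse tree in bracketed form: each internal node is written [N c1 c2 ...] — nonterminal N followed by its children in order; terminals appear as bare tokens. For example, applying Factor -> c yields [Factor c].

[Expr [Expr [Expr [Term [Factor c] + [Term [Factor b]]]] * [Term [Factor ( [Expr [Term [Factor b]]] )]]] * [Term [Factor ( [Expr [Expr [Term [Factor c] + [Term [Factor c]]]] * [Term [Factor c]]] )] + [Term [Factor c]]]]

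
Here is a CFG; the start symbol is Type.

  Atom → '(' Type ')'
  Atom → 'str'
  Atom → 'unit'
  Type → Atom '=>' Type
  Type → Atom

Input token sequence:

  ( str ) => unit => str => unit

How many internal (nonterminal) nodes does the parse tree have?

10

[Type [Atom ( [Type [Atom str]] )] => [Type [Atom unit] => [Type [Atom str] => [Type [Atom unit]]]]]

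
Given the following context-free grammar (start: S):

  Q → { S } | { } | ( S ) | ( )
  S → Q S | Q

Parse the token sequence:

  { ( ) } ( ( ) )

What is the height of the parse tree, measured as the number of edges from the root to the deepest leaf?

5

[S [Q { [S [Q ( )]] }] [S [Q ( [S [Q ( )]] )]]]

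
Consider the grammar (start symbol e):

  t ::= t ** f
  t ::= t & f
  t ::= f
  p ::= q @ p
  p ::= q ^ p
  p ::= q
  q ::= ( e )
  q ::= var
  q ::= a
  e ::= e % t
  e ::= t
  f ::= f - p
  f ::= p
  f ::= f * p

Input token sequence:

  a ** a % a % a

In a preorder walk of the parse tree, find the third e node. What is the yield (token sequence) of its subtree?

[e [e [e [t [t [f [p [q a]]]] ** [f [p [q a]]]]] % [t [f [p [q a]]]]] % [t [f [p [q a]]]]]

a ** a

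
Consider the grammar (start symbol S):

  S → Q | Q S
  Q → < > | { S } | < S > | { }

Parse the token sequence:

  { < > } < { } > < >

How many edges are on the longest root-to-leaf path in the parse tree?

[S [Q { [S [Q < >]] }] [S [Q < [S [Q { }]] >] [S [Q < >]]]]

5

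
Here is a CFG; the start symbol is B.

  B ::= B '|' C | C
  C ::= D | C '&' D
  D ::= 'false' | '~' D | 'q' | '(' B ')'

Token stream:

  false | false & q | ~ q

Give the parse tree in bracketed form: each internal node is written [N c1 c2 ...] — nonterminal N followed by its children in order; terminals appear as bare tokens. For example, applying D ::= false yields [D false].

[B [B [B [C [D false]]] | [C [C [D false]] & [D q]]] | [C [D ~ [D q]]]]

B
B | C
B | C | C
C | C | C
D | C | C
false | C | C
false | C & D | C
false | D & D | C
false | false & D | C
false | false & q | C
false | false & q | D
false | false & q | ~ D
false | false & q | ~ q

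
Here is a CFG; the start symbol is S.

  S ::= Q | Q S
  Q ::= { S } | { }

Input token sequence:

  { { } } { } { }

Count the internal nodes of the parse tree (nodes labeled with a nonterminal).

[S [Q { [S [Q { }]] }] [S [Q { }] [S [Q { }]]]]

8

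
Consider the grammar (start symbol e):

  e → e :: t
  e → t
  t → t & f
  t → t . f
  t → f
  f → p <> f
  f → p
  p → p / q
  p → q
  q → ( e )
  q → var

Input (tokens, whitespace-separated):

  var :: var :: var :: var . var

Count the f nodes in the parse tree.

5

[e [e [e [e [t [f [p [q var]]]]] :: [t [f [p [q var]]]]] :: [t [f [p [q var]]]]] :: [t [t [f [p [q var]]]] . [f [p [q var]]]]]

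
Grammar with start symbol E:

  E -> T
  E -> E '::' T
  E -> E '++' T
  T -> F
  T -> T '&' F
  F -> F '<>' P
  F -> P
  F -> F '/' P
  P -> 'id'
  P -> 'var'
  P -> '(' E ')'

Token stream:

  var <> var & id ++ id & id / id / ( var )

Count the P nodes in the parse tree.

8

[E [E [T [T [F [F [P var]] <> [P var]]] & [F [P id]]]] ++ [T [T [F [P id]]] & [F [F [F [P id]] / [P id]] / [P ( [E [T [F [P var]]]] )]]]]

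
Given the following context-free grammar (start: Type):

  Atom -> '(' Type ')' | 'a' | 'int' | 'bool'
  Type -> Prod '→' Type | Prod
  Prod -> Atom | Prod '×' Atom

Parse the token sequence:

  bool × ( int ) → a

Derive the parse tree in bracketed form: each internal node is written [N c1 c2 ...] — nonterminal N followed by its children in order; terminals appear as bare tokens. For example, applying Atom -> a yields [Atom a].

Type
Prod → Type
Prod × Atom → Type
Atom × Atom → Type
bool × Atom → Type
bool × ( Type ) → Type
bool × ( Prod ) → Type
bool × ( Atom ) → Type
bool × ( int ) → Type
bool × ( int ) → Prod
bool × ( int ) → Atom
bool × ( int ) → a

[Type [Prod [Prod [Atom bool]] × [Atom ( [Type [Prod [Atom int]]] )]] → [Type [Prod [Atom a]]]]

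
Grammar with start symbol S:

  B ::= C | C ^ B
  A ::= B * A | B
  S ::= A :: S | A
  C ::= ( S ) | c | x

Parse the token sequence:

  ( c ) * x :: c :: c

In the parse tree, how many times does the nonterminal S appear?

[S [A [B [C ( [S [A [B [C c]]]] )]] * [A [B [C x]]]] :: [S [A [B [C c]]] :: [S [A [B [C c]]]]]]

4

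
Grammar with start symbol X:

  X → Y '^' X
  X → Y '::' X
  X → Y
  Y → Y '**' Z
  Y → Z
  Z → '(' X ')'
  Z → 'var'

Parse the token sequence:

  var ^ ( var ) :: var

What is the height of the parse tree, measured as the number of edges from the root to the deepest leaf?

7

[X [Y [Z var]] ^ [X [Y [Z ( [X [Y [Z var]]] )]] :: [X [Y [Z var]]]]]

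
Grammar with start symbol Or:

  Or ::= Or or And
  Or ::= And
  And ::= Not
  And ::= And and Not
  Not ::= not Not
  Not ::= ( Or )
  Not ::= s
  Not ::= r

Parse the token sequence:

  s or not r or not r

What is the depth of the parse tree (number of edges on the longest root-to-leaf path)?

5

[Or [Or [Or [And [Not s]]] or [And [Not not [Not r]]]] or [And [Not not [Not r]]]]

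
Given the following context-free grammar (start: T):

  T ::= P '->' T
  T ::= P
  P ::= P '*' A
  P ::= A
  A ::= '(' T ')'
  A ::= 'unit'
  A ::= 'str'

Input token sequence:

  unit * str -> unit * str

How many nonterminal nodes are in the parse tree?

10

[T [P [P [A unit]] * [A str]] -> [T [P [P [A unit]] * [A str]]]]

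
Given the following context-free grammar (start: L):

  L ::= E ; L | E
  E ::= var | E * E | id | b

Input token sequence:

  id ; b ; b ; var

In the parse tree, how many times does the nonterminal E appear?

4

[L [E id] ; [L [E b] ; [L [E b] ; [L [E var]]]]]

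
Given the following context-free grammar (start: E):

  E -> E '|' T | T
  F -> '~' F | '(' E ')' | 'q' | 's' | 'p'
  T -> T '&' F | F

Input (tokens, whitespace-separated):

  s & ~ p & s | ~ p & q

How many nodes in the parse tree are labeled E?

2

[E [E [T [T [T [F s]] & [F ~ [F p]]] & [F s]]] | [T [T [F ~ [F p]]] & [F q]]]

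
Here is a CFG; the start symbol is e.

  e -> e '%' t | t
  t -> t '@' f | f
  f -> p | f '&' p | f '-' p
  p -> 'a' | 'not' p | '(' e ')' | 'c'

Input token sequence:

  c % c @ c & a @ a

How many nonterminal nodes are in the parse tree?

16

[e [e [t [f [p c]]]] % [t [t [t [f [p c]]] @ [f [f [p c]] & [p a]]] @ [f [p a]]]]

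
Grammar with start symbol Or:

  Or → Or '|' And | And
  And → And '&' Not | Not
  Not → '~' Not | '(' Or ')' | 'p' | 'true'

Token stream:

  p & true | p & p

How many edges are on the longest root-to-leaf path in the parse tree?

5

[Or [Or [And [And [Not p]] & [Not true]]] | [And [And [Not p]] & [Not p]]]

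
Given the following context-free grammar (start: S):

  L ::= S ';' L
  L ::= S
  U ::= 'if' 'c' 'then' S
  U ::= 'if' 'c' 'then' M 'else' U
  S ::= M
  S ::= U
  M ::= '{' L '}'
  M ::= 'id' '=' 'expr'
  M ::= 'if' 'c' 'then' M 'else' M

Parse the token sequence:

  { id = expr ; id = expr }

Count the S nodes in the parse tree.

3

[S [M { [L [S [M id = expr]] ; [L [S [M id = expr]]]] }]]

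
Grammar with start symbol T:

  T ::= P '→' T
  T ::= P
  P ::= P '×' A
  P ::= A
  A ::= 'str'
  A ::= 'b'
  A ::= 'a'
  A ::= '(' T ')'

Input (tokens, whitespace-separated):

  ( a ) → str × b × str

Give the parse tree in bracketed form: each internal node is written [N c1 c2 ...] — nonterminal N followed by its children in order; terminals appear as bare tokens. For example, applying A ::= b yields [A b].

[T [P [A ( [T [P [A a]]] )]] → [T [P [P [P [A str]] × [A b]] × [A str]]]]

T
P → T
A → T
( T ) → T
( P ) → T
( A ) → T
( a ) → T
( a ) → P
( a ) → P × A
( a ) → P × A × A
( a ) → A × A × A
( a ) → str × A × A
( a ) → str × b × A
( a ) → str × b × str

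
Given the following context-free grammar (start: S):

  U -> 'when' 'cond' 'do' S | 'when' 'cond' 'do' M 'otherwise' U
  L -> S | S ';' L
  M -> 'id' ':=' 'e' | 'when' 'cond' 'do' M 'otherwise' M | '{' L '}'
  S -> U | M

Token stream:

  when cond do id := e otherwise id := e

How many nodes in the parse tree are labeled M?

3

[S [M when cond do [M id := e] otherwise [M id := e]]]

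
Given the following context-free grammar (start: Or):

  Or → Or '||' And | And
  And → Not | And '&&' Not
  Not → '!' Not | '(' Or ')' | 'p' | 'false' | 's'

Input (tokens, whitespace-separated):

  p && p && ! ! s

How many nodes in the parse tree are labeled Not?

[Or [And [And [And [Not p]] && [Not p]] && [Not ! [Not ! [Not s]]]]]

5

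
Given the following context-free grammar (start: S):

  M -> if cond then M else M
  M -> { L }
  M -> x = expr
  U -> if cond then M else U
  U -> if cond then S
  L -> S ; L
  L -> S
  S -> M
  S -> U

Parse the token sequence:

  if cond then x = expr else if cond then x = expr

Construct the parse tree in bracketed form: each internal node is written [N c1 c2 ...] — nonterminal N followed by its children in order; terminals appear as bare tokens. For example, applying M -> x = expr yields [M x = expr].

S
U
if cond then M else U
if cond then x = expr else U
if cond then x = expr else if cond then S
if cond then x = expr else if cond then M
if cond then x = expr else if cond then x = expr

[S [U if cond then [M x = expr] else [U if cond then [S [M x = expr]]]]]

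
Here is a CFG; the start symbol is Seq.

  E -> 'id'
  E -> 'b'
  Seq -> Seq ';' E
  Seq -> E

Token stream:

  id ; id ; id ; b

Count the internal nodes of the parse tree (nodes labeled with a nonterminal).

[Seq [Seq [Seq [Seq [E id]] ; [E id]] ; [E id]] ; [E b]]

8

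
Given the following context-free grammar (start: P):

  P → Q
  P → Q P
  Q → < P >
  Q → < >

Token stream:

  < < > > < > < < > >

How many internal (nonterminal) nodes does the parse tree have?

10

[P [Q < [P [Q < >]] >] [P [Q < >] [P [Q < [P [Q < >]] >]]]]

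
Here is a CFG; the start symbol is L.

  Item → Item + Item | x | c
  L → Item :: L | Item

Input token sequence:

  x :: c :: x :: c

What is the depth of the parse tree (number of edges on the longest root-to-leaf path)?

5

[L [Item x] :: [L [Item c] :: [L [Item x] :: [L [Item c]]]]]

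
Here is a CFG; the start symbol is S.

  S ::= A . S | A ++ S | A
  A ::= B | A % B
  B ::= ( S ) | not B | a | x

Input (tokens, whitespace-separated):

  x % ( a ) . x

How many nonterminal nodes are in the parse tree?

[S [A [A [B x]] % [B ( [S [A [B a]]] )]] . [S [A [B x]]]]

11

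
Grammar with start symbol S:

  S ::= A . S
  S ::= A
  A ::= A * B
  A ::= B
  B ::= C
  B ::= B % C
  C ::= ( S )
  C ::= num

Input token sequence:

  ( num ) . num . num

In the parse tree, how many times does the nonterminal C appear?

[S [A [B [C ( [S [A [B [C num]]]] )]]] . [S [A [B [C num]]] . [S [A [B [C num]]]]]]

4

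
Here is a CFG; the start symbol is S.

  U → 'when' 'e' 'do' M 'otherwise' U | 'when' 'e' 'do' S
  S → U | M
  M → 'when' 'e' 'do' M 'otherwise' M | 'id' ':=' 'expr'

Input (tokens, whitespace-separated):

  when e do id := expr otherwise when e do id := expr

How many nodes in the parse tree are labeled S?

[S [U when e do [M id := expr] otherwise [U when e do [S [M id := expr]]]]]

2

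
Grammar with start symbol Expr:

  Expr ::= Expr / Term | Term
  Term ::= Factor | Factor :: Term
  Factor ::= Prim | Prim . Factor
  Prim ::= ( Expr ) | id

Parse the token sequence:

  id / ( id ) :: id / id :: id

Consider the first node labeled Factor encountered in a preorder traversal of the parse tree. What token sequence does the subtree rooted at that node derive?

[Expr [Expr [Expr [Term [Factor [Prim id]]]] / [Term [Factor [Prim ( [Expr [Term [Factor [Prim id]]]] )]] :: [Term [Factor [Prim id]]]]] / [Term [Factor [Prim id]] :: [Term [Factor [Prim id]]]]]

id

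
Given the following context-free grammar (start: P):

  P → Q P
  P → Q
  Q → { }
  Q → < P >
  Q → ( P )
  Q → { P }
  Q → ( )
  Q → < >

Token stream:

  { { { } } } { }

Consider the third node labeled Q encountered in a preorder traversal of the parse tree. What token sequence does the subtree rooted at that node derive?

{ }

[P [Q { [P [Q { [P [Q { }]] }]] }] [P [Q { }]]]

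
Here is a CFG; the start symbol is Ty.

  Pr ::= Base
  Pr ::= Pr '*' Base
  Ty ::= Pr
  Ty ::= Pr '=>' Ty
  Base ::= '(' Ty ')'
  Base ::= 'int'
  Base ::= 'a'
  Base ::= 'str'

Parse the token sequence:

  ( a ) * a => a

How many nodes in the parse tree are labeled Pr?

4

[Ty [Pr [Pr [Base ( [Ty [Pr [Base a]]] )]] * [Base a]] => [Ty [Pr [Base a]]]]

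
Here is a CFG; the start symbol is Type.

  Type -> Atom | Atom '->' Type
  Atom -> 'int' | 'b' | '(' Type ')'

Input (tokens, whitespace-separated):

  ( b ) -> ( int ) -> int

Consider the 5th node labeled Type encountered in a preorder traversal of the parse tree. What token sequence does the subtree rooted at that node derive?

[Type [Atom ( [Type [Atom b]] )] -> [Type [Atom ( [Type [Atom int]] )] -> [Type [Atom int]]]]

int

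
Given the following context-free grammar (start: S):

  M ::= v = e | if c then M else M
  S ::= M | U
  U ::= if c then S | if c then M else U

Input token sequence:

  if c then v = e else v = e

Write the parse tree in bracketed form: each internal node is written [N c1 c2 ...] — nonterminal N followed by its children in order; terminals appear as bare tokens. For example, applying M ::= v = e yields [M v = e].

S
M
if c then M else M
if c then v = e else M
if c then v = e else v = e

[S [M if c then [M v = e] else [M v = e]]]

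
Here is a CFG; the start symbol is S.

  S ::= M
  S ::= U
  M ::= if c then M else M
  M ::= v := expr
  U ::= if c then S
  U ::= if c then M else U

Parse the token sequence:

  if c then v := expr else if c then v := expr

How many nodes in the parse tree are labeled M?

2

[S [U if c then [M v := expr] else [U if c then [S [M v := expr]]]]]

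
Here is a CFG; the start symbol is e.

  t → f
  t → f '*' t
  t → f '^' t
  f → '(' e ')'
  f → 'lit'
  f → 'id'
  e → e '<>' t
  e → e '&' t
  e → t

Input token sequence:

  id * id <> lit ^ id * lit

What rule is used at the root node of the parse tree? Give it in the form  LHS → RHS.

[e [e [t [f id] * [t [f id]]]] <> [t [f lit] ^ [t [f id] * [t [f lit]]]]]

e → e '<>' t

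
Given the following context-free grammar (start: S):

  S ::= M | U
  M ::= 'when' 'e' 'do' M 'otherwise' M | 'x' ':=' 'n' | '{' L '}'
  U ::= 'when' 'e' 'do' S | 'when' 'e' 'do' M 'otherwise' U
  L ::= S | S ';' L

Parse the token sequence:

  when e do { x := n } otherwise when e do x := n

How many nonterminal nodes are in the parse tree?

9

[S [U when e do [M { [L [S [M x := n]]] }] otherwise [U when e do [S [M x := n]]]]]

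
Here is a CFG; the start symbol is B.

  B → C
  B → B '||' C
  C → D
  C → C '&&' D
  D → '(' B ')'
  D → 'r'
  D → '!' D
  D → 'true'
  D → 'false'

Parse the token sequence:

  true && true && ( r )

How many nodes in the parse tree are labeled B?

2

[B [C [C [C [D true]] && [D true]] && [D ( [B [C [D r]]] )]]]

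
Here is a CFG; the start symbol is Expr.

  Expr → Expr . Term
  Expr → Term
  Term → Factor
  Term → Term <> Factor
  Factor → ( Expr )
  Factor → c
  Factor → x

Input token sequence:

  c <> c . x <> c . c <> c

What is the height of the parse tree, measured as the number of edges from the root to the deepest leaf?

[Expr [Expr [Expr [Term [Term [Factor c]] <> [Factor c]]] . [Term [Term [Factor x]] <> [Factor c]]] . [Term [Term [Factor c]] <> [Factor c]]]

6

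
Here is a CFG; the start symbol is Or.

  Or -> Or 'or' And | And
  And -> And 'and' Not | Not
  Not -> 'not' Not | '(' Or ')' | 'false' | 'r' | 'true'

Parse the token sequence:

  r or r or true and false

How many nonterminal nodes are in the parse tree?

[Or [Or [Or [And [Not r]]] or [And [Not r]]] or [And [And [Not true]] and [Not false]]]

11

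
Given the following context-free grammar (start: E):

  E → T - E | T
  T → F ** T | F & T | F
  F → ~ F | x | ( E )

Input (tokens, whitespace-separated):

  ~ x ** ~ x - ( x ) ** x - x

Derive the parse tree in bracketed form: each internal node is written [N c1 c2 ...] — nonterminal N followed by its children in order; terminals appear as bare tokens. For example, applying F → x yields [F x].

E
T - E
F ** T - E
~ F ** T - E
~ x ** T - E
~ x ** F - E
~ x ** ~ F - E
~ x ** ~ x - E
~ x ** ~ x - T - E
~ x ** ~ x - F ** T - E
~ x ** ~ x - ( E ) ** T - E
~ x ** ~ x - ( T ) ** T - E
~ x ** ~ x - ( F ) ** T - E
~ x ** ~ x - ( x ) ** T - E
~ x ** ~ x - ( x ) ** F - E
~ x ** ~ x - ( x ) ** x - E
~ x ** ~ x - ( x ) ** x - T
~ x ** ~ x - ( x ) ** x - F
~ x ** ~ x - ( x ) ** x - x

[E [T [F ~ [F x]] ** [T [F ~ [F x]]]] - [E [T [F ( [E [T [F x]]] )] ** [T [F x]]] - [E [T [F x]]]]]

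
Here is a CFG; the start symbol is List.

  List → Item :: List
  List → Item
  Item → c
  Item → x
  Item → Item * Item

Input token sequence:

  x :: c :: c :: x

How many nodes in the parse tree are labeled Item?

[List [Item x] :: [List [Item c] :: [List [Item c] :: [List [Item x]]]]]

4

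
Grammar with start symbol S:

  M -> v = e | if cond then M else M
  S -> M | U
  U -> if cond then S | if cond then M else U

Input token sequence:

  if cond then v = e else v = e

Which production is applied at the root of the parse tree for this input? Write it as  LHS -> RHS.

[S [M if cond then [M v = e] else [M v = e]]]

S -> M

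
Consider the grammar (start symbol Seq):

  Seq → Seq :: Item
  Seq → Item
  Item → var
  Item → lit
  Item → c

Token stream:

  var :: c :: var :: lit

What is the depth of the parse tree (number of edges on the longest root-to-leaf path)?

[Seq [Seq [Seq [Seq [Item var]] :: [Item c]] :: [Item var]] :: [Item lit]]

5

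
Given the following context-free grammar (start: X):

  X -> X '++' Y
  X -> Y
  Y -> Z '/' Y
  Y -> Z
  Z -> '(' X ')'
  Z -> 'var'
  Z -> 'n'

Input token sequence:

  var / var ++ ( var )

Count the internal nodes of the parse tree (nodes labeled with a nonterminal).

11

[X [X [Y [Z var] / [Y [Z var]]]] ++ [Y [Z ( [X [Y [Z var]]] )]]]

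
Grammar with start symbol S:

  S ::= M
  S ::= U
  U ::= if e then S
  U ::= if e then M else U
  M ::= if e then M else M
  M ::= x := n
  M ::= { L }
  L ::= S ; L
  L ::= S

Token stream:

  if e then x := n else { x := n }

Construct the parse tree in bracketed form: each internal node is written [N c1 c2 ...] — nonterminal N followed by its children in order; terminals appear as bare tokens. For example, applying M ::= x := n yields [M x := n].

[S [M if e then [M x := n] else [M { [L [S [M x := n]]] }]]]

S
M
if e then M else M
if e then x := n else M
if e then x := n else { L }
if e then x := n else { S }
if e then x := n else { M }
if e then x := n else { x := n }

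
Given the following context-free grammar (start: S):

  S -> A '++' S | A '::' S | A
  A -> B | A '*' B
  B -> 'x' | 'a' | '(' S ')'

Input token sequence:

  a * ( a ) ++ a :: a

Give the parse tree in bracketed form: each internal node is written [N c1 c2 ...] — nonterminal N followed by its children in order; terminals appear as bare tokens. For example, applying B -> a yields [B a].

S
A ++ S
A * B ++ S
B * B ++ S
a * B ++ S
a * ( S ) ++ S
a * ( A ) ++ S
a * ( B ) ++ S
a * ( a ) ++ S
a * ( a ) ++ A :: S
a * ( a ) ++ B :: S
a * ( a ) ++ a :: S
a * ( a ) ++ a :: A
a * ( a ) ++ a :: B
a * ( a ) ++ a :: a

[S [A [A [B a]] * [B ( [S [A [B a]]] )]] ++ [S [A [B a]] :: [S [A [B a]]]]]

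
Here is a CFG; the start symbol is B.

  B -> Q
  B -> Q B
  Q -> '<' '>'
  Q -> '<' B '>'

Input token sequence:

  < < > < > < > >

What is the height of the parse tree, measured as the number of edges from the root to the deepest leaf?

6

[B [Q < [B [Q < >] [B [Q < >] [B [Q < >]]]] >]]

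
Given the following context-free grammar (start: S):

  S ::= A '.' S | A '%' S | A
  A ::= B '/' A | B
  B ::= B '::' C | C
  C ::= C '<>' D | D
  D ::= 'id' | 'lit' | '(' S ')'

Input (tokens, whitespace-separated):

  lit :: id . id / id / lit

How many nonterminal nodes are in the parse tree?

21

[S [A [B [B [C [D lit]]] :: [C [D id]]]] . [S [A [B [C [D id]]] / [A [B [C [D id]]] / [A [B [C [D lit]]]]]]]]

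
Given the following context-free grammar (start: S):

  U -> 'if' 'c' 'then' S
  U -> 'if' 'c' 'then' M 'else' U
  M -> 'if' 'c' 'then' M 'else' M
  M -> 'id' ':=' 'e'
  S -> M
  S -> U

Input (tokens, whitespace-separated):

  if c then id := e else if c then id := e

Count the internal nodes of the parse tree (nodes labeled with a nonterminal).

6

[S [U if c then [M id := e] else [U if c then [S [M id := e]]]]]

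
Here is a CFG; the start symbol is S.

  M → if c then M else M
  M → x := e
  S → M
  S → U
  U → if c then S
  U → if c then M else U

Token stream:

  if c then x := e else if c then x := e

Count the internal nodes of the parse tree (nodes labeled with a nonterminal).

6

[S [U if c then [M x := e] else [U if c then [S [M x := e]]]]]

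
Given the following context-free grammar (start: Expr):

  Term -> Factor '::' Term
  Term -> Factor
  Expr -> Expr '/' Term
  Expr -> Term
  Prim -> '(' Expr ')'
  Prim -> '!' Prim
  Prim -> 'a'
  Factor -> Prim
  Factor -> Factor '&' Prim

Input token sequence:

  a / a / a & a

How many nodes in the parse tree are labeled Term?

3

[Expr [Expr [Expr [Term [Factor [Prim a]]]] / [Term [Factor [Prim a]]]] / [Term [Factor [Factor [Prim a]] & [Prim a]]]]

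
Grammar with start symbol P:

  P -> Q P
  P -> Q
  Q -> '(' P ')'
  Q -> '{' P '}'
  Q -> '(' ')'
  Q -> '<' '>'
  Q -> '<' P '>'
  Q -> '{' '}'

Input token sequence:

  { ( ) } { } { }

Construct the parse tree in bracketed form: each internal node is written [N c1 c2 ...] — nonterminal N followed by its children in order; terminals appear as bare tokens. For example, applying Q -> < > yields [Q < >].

[P [Q { [P [Q ( )]] }] [P [Q { }] [P [Q { }]]]]

P
Q P
{ P } P
{ Q } P
{ ( ) } P
{ ( ) } Q P
{ ( ) } { } P
{ ( ) } { } Q
{ ( ) } { } { }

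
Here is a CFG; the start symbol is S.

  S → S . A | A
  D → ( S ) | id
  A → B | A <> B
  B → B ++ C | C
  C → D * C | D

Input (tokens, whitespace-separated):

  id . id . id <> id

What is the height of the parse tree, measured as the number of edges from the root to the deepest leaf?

[S [S [S [A [B [C [D id]]]]] . [A [B [C [D id]]]]] . [A [A [B [C [D id]]]] <> [B [C [D id]]]]]

7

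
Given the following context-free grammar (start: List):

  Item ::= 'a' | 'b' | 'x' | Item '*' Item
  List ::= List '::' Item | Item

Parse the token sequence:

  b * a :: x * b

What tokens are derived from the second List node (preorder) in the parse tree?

b * a

[List [List [Item [Item b] * [Item a]]] :: [Item [Item x] * [Item b]]]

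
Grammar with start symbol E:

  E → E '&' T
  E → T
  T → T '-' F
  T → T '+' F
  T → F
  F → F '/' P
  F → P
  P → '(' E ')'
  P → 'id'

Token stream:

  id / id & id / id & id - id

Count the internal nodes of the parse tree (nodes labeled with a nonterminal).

19

[E [E [E [T [F [F [P id]] / [P id]]]] & [T [F [F [P id]] / [P id]]]] & [T [T [F [P id]]] - [F [P id]]]]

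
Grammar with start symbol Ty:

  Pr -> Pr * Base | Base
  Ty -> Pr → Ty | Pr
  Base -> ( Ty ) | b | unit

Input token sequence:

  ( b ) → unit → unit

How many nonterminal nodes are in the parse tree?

[Ty [Pr [Base ( [Ty [Pr [Base b]]] )]] → [Ty [Pr [Base unit]] → [Ty [Pr [Base unit]]]]]

12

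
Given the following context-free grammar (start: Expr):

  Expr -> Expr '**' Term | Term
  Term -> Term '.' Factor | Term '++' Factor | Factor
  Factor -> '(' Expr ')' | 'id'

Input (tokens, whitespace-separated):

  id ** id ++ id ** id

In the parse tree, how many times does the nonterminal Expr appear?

[Expr [Expr [Expr [Term [Factor id]]] ** [Term [Term [Factor id]] ++ [Factor id]]] ** [Term [Factor id]]]

3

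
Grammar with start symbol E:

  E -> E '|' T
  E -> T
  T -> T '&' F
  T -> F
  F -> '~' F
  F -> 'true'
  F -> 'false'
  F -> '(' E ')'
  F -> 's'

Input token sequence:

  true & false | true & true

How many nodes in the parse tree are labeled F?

4

[E [E [T [T [F true]] & [F false]]] | [T [T [F true]] & [F true]]]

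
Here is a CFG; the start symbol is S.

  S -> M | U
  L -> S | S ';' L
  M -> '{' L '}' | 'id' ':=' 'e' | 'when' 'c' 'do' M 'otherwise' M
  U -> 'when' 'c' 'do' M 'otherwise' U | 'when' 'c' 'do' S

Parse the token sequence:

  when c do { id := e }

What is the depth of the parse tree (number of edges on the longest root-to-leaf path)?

[S [U when c do [S [M { [L [S [M id := e]]] }]]]]

7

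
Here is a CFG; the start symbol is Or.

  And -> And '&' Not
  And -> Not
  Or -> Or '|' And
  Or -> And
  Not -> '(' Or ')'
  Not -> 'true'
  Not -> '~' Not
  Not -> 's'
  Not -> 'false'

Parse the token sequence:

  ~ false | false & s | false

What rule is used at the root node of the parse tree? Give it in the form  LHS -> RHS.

Or -> Or '|' And

[Or [Or [Or [And [Not ~ [Not false]]]] | [And [And [Not false]] & [Not s]]] | [And [Not false]]]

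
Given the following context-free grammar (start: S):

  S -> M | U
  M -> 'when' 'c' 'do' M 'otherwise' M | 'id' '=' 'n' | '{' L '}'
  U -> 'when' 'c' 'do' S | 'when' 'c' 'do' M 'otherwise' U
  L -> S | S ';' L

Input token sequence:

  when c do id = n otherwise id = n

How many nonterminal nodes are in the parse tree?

4

[S [M when c do [M id = n] otherwise [M id = n]]]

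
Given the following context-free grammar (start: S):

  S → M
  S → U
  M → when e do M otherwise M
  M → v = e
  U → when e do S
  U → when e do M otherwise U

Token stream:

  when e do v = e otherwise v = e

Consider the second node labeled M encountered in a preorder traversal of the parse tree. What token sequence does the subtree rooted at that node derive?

[S [M when e do [M v = e] otherwise [M v = e]]]

v = e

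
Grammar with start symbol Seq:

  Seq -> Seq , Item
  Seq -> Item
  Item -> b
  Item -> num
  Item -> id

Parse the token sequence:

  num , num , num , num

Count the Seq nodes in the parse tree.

4

[Seq [Seq [Seq [Seq [Item num]] , [Item num]] , [Item num]] , [Item num]]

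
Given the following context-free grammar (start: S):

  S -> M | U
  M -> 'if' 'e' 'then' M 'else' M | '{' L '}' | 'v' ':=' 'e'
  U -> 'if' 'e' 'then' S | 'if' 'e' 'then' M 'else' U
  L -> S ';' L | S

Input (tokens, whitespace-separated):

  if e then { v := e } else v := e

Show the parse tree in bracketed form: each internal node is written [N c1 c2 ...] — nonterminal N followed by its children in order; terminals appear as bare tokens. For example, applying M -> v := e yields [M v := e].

[S [M if e then [M { [L [S [M v := e]]] }] else [M v := e]]]

S
M
if e then M else M
if e then { L } else M
if e then { S } else M
if e then { M } else M
if e then { v := e } else M
if e then { v := e } else v := e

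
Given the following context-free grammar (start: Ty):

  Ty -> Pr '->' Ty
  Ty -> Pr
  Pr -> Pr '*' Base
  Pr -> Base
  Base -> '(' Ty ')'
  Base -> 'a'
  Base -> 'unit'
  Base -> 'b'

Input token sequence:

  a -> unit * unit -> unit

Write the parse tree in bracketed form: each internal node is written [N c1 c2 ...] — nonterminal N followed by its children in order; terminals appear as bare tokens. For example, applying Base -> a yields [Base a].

Ty
Pr -> Ty
Base -> Ty
a -> Ty
a -> Pr -> Ty
a -> Pr * Base -> Ty
a -> Base * Base -> Ty
a -> unit * Base -> Ty
a -> unit * unit -> Ty
a -> unit * unit -> Pr
a -> unit * unit -> Base
a -> unit * unit -> unit

[Ty [Pr [Base a]] -> [Ty [Pr [Pr [Base unit]] * [Base unit]] -> [Ty [Pr [Base unit]]]]]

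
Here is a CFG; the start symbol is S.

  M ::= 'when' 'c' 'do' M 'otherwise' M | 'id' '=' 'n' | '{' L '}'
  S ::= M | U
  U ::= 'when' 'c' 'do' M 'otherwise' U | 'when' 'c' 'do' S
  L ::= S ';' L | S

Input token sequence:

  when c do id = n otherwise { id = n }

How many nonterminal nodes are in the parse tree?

[S [M when c do [M id = n] otherwise [M { [L [S [M id = n]]] }]]]

7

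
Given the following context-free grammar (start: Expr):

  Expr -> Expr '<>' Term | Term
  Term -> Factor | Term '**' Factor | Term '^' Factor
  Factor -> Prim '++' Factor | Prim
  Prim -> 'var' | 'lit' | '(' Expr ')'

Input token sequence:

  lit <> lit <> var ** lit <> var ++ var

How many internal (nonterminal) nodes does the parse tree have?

21

[Expr [Expr [Expr [Expr [Term [Factor [Prim lit]]]] <> [Term [Factor [Prim lit]]]] <> [Term [Term [Factor [Prim var]]] ** [Factor [Prim lit]]]] <> [Term [Factor [Prim var] ++ [Factor [Prim var]]]]]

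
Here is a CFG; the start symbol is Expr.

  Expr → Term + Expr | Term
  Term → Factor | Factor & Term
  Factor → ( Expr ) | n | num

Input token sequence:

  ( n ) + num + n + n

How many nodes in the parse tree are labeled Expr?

5

[Expr [Term [Factor ( [Expr [Term [Factor n]]] )]] + [Expr [Term [Factor num]] + [Expr [Term [Factor n]] + [Expr [Term [Factor n]]]]]]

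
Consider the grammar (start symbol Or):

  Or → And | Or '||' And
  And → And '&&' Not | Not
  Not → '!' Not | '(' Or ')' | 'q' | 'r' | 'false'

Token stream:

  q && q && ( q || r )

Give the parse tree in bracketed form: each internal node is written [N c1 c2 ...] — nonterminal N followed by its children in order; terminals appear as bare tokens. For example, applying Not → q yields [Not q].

Or
And
And && Not
And && Not && Not
Not && Not && Not
q && Not && Not
q && q && Not
q && q && ( Or )
q && q && ( Or || And )
q && q && ( And || And )
q && q && ( Not || And )
q && q && ( q || And )
q && q && ( q || Not )
q && q && ( q || r )

[Or [And [And [And [Not q]] && [Not q]] && [Not ( [Or [Or [And [Not q]]] || [And [Not r]]] )]]]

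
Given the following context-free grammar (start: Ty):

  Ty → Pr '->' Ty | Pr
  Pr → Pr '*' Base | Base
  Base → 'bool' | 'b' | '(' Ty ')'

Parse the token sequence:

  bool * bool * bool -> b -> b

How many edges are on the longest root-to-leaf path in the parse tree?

[Ty [Pr [Pr [Pr [Base bool]] * [Base bool]] * [Base bool]] -> [Ty [Pr [Base b]] -> [Ty [Pr [Base b]]]]]

5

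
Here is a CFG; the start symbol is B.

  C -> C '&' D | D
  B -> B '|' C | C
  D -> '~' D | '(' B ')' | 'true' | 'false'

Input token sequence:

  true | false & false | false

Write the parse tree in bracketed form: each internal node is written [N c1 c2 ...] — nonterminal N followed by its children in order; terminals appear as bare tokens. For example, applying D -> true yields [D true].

B
B | C
B | C | C
C | C | C
D | C | C
true | C | C
true | C & D | C
true | D & D | C
true | false & D | C
true | false & false | C
true | false & false | D
true | false & false | false

[B [B [B [C [D true]]] | [C [C [D false]] & [D false]]] | [C [D false]]]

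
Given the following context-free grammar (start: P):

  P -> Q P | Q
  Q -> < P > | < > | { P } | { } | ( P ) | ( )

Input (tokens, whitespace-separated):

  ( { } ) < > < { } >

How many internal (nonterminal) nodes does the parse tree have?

[P [Q ( [P [Q { }]] )] [P [Q < >] [P [Q < [P [Q { }]] >]]]]

10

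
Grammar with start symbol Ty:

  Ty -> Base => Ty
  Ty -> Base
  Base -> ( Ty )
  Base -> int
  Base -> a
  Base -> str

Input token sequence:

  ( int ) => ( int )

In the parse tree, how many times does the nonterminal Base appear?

[Ty [Base ( [Ty [Base int]] )] => [Ty [Base ( [Ty [Base int]] )]]]

4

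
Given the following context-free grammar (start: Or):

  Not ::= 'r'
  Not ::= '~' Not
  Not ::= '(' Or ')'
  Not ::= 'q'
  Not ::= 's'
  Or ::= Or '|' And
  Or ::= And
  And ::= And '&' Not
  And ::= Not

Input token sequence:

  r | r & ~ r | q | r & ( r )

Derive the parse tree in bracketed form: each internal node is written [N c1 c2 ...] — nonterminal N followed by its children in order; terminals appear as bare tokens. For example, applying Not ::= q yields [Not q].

[Or [Or [Or [Or [And [Not r]]] | [And [And [Not r]] & [Not ~ [Not r]]]] | [And [Not q]]] | [And [And [Not r]] & [Not ( [Or [And [Not r]]] )]]]

Or
Or | And
Or | And | And
Or | And | And | And
And | And | And | And
Not | And | And | And
r | And | And | And
r | And & Not | And | And
r | Not & Not | And | And
r | r & Not | And | And
r | r & ~ Not | And | And
r | r & ~ r | And | And
r | r & ~ r | Not | And
r | r & ~ r | q | And
r | r & ~ r | q | And & Not
r | r & ~ r | q | Not & Not
r | r & ~ r | q | r & Not
r | r & ~ r | q | r & ( Or )
r | r & ~ r | q | r & ( And )
r | r & ~ r | q | r & ( Not )
r | r & ~ r | q | r & ( r )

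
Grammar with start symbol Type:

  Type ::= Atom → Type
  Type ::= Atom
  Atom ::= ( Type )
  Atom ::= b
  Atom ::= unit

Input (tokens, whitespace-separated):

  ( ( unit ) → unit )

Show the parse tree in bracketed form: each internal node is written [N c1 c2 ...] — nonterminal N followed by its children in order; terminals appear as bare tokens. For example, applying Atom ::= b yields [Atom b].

[Type [Atom ( [Type [Atom ( [Type [Atom unit]] )] → [Type [Atom unit]]] )]]

Type
Atom
( Type )
( Atom → Type )
( ( Type ) → Type )
( ( Atom ) → Type )
( ( unit ) → Type )
( ( unit ) → Atom )
( ( unit ) → unit )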